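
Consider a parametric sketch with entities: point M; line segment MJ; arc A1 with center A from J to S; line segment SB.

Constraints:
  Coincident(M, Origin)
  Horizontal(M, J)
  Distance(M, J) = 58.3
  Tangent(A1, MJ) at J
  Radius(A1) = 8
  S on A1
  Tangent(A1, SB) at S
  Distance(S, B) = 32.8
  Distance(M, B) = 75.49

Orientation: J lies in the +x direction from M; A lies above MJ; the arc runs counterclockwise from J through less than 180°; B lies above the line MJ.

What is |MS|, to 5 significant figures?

66.841

Checks: |AS| = 8.000 ✓; ∠(AS, SB) = 90.00° ✓; |SB| = 32.80 ✓; |MB| = 75.49 ✓.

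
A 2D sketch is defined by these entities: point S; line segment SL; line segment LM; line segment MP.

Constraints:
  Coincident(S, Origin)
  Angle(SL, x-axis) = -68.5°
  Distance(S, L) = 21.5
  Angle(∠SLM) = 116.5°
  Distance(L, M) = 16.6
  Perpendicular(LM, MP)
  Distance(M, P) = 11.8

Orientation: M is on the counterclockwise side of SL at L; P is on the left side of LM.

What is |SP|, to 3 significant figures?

27.2

S is at the origin; SL runs at -68.5° with length 21.5, so L = 21.5·(cos -68.5°, sin -68.5°) = (7.88, -20.0). ∠SLM = 116.5°, so LM runs at -68.5° + (180° − 116.5°) = -5.00° from the x-axis; with |LM| = 16.6, M = L + 16.6·(cos -5.00°, sin -5.00°) = (24.4, -21.5). LM ⟂ MP; with |MP| = 11.8 on the left of LM, P = M + 11.8·(0.0872, 0.996) = (25.4, -9.70). Then |SP| = |P − S| = 27.2.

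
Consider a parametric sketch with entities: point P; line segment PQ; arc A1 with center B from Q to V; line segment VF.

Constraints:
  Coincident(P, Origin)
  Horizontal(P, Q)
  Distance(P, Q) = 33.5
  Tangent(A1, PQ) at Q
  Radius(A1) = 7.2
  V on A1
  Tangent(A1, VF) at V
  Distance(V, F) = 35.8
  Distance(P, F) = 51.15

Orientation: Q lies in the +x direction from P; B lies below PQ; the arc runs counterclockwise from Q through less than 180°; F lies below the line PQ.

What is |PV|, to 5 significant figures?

27.329

Checks: |BV| = 7.200 ✓; ∠(BV, VF) = 90.00° ✓; |VF| = 35.80 ✓; |PF| = 51.15 ✓.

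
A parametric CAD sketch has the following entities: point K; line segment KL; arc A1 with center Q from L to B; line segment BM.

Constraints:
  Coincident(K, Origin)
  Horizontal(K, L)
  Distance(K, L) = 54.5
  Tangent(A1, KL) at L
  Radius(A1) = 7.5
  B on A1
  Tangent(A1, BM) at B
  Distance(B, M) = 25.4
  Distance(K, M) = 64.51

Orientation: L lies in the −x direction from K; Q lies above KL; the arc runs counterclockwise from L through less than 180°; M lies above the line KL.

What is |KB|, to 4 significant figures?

48.32

K is at the origin; K and L share the same y with |KL| = 54.5 and L on the −x side, so L = (-54.50, 0.000). A1 meets KL tangentially, so QL is at right angles to KL, so Q = L + (0, 7.5) = (-54.50, 7.500). Since QB ⟂ BM (tangency), |QM| = √(7.5² + 25.4²) = 26.48 regardless of where B sits on A1. So M lies on both circle(K, 64.51) and circle(Q, 26.48); the above-KL intersection is M = (-54.83, 33.98). B is the foot of the tangent from M: B = (-47.33, 9.714).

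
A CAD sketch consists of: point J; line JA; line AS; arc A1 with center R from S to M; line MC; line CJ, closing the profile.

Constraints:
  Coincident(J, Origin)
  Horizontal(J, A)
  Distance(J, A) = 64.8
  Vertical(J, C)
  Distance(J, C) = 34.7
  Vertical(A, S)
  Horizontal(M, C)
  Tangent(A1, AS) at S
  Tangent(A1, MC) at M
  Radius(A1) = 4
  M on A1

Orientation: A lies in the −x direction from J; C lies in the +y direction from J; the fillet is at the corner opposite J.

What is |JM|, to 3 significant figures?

70.0

J is at the origin; JA is horizontal with |JA| = 64.8 and A on the −x side, so A = (-64.8, 0.00). JC is vertical with |JC| = 34.7 and C on the +y side, so C = (0.00, 34.7). The virtual corner opposite J is at (-64.8, 34.7). The tangent condition forces RS to be normal to AS and the tangent condition forces RM to be normal to MC, with radius 4.0, so the center R sits 4.0 in from both sides at R = (-60.8, 30.7). That places the tangent points at S = (-64.8, 30.7) on AS and M = (-60.8, 34.7) on MC. Then |JM| = |M − J| = 70.0.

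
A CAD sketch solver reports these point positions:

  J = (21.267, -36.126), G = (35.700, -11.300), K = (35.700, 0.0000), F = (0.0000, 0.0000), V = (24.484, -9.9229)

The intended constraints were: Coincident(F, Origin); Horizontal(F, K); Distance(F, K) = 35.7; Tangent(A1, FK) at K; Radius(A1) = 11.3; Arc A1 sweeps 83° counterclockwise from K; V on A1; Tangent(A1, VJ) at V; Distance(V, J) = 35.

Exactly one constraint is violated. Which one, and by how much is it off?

Distance(V, J) = 35 — off by 8.60.

F = (0.00, 0.00) ✓; F.y = 0.00, K.y = 0.00 ✓; |FK| = 35.70 ✓; ∠(GK, KF) = 90.00° ✓; |GK| = 11.30 ✓; bearing(G→V) − bearing(G→K) = 83.00° ✓; |GV| = 11.30 ✓; ∠(GV, VJ) = 90.00° ✓; |VJ| = 26.40 ✗.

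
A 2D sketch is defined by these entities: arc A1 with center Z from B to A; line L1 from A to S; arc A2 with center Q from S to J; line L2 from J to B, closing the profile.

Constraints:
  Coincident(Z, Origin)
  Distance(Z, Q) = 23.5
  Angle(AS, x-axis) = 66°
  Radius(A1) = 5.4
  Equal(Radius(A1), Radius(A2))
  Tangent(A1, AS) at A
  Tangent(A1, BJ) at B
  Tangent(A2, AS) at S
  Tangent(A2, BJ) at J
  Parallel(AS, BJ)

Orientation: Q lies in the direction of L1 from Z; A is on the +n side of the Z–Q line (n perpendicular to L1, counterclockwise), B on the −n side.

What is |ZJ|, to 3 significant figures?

24.1

The slot axis is L1's direction at 66.0°, so u = (cos 66.0°, sin 66.0°) = (0.407, 0.914) and n = (−sin 66.0°, cos 66.0°) = (-0.914, 0.407). Z is at the origin and Q lies 23.5 along u from Z, so Q = 23.5·u = (9.56, 21.5). Tangency of A1 to both parallel lines with radius 5.4 puts A and B at Z ± 5.4·n: A = (-4.93, 2.20), B = (4.93, -2.20). Equal radii place S and J the same way about Q: S = Q + 5.4·n = (4.63, 23.7), J = Q − 5.4·n = (14.5, 19.3). Then |ZJ| = |J − Z| = 24.1.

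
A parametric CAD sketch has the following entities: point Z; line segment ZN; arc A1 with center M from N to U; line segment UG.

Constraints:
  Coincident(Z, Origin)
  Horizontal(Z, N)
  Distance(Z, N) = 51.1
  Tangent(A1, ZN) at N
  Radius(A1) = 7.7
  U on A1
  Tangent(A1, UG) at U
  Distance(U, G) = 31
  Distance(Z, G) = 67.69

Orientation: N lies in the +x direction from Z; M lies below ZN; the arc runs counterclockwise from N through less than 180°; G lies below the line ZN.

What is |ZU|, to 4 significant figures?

45.14

Z is at the origin; Z and N share the same y with |ZN| = 51.1 and N on the +x side, so N = (51.10, 0.000). Tangency of A1 to ZN means the radius MN is perpendicular to ZN, so M = N + (0, -7.7) = (51.10, -7.700). Since MU ⟂ UG (tangency), |MG| = √(7.7² + 31.0²) = 31.94 regardless of where U sits on A1. So G lies on both circle(Z, 67.69) and circle(M, 31.94); the below-ZN intersection is G = (55.04, -39.40). U is the foot of the tangent from G: U = (43.91, -10.46).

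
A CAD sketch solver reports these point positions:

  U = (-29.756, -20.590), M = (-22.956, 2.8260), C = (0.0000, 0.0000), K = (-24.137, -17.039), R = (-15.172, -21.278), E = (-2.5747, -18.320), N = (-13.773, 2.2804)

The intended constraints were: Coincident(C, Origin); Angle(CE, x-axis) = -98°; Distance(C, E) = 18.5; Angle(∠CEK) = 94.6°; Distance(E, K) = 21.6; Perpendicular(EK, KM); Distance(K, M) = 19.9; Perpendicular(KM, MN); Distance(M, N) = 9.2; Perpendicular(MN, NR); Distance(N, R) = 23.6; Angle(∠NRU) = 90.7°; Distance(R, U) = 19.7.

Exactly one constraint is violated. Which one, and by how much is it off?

Distance(R, U) = 19.7 — off by 5.10.

C = (0.00, 0.00) ✓; CE at -98.00° ✓; |CE| = 18.50 ✓; ∠CEK = 94.60° ✓; |EK| = 21.60 ✓; ∠(EK, KM) = 90.00° ✓; |KM| = 19.90 ✓; ∠(KM, MN) = 90.00° ✓; |MN| = 9.199 ✓; ∠(MN, NR) = 90.00° ✓; |NR| = 23.60 ✓; ∠NRU = 90.70° ✓; |RU| = 14.60 ✗.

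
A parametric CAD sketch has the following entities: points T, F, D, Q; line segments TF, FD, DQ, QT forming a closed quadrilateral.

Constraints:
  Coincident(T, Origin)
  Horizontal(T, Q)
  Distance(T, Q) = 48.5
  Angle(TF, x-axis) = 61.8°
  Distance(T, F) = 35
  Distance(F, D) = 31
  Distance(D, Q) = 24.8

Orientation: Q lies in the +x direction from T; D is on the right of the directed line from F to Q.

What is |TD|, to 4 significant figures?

23.72

T is at the origin; T and Q share the same y with |TQ| = 48.5 and Q in +x, so Q = (48.5, 0). TF runs at 61.8° with |TF| = 35.0, so F = (16.54, 30.85). D is determined by |FD| = 31.0 and |DQ| = 24.8 together: it lies at the intersection of circle(F, 31.0) and circle(Q, 24.8). With |FQ| = 44.42, the foot of the radical line on FQ is 26.10 from F and the perpendicular offset is √(31.0² − 26.10²) = 16.72. Taking the right-of-FQ solution: D = (23.71, 0.6862).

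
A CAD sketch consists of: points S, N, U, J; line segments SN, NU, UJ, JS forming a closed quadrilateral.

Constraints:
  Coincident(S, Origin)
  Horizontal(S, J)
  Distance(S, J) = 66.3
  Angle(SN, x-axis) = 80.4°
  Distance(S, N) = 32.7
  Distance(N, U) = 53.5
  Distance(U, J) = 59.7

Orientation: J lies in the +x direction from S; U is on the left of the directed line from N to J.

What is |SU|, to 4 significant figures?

78.14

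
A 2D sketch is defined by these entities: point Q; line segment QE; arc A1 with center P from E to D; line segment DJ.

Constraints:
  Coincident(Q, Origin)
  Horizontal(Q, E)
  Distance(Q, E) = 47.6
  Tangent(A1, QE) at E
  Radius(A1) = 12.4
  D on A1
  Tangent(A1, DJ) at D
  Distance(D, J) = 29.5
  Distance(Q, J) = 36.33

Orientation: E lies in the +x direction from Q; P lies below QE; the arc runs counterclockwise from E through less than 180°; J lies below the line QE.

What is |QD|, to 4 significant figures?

37.74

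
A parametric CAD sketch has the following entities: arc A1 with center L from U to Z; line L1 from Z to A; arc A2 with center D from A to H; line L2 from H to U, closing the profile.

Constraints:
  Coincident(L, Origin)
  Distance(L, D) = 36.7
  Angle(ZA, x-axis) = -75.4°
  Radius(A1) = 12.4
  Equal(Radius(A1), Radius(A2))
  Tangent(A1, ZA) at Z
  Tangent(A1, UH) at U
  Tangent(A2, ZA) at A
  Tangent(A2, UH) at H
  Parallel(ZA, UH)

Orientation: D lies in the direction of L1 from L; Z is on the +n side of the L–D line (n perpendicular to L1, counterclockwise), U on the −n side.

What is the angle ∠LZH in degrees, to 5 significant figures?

55.951°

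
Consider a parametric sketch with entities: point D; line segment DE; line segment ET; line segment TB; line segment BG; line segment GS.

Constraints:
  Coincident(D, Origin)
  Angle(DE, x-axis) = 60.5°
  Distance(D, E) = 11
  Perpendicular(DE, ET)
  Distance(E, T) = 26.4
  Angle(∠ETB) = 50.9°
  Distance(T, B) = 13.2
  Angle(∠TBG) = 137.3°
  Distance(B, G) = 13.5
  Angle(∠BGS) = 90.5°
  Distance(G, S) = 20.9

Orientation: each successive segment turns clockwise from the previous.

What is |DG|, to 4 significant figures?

4.856

D is at the origin; DE runs at 60.5° with length 11.0, so E = (5.417, 9.574). DE is perpendicular to ET, so ET runs at -29.50°; with |ET| = 26.4, T = (28.39, -3.426). ∠ETB = 50.9° gives TB at -158.6° from the x-axis; with |TB| = 13.2, B = (16.10, -8.242). ∠TBG = 137.3° gives BG at 158.7° from the x-axis; with |BG| = 13.5, G = (3.526, -3.339). Then |DG| = |G − D| = 4.856.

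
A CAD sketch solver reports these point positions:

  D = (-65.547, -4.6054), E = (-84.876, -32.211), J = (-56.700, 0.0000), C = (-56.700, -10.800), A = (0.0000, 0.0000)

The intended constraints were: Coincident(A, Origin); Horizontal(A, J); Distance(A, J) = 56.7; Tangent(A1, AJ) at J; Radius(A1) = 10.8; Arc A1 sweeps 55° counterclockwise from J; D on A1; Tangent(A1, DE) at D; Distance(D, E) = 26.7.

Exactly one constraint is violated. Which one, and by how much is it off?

Distance(D, E) = 26.7 — off by 7.00.

A = (0.00, 0.00) ✓; A.y = 0.00, J.y = 0.00 ✓; |AJ| = 56.70 ✓; ∠(CJ, JA) = 90.00° ✓; |CJ| = 10.80 ✓; bearing(C→D) − bearing(C→J) = 55.00° ✓; |CD| = 10.80 ✓; ∠(CD, DE) = 90.00° ✓; |DE| = 33.70 ✗.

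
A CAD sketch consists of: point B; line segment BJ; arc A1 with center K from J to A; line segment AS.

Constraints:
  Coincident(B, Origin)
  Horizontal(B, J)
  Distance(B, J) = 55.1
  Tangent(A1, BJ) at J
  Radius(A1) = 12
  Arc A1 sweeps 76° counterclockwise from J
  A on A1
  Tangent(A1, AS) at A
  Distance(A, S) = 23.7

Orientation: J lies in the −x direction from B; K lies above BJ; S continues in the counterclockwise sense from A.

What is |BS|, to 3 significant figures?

49.5

On A1, J sits at bearing -90° from K; a 76° counterclockwise sweep puts A at bearing -14°, so A = K + 12.0·(cos -14°, sin -14°) = (-43.5, 9.10). Tangency of A1 to AS means the radius KA is perpendicular to AS, so AS runs along (−sin -14°, cos -14°); with |AS| = 23.7, S = (-37.7, 32.1). Then |BS| = |S − B| = 49.5.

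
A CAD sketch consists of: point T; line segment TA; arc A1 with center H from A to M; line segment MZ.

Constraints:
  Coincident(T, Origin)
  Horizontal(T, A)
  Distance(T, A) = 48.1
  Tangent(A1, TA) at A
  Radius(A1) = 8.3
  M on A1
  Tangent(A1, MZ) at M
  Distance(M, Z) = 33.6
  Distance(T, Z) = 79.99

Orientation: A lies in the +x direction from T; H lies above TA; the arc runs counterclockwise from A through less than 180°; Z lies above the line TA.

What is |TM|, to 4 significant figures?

55.20

T is at the origin; TA is horizontal with |TA| = 48.1 and A on the +x side, so A = (48.10, 0.000). Since A1 is tangent to TA there, HA ⟂ TA, so H = A + (0, 8.3) = (48.10, 8.300). Since HM ⟂ MZ (tangency), |HZ| = √(8.3² + 33.6²) = 34.61 regardless of where M sits on A1. So Z lies on both circle(T, 79.99) and circle(H, 34.61); the above-TA intersection is Z = (73.30, 32.02). M is the foot of the tangent from Z: M = (55.07, 3.797).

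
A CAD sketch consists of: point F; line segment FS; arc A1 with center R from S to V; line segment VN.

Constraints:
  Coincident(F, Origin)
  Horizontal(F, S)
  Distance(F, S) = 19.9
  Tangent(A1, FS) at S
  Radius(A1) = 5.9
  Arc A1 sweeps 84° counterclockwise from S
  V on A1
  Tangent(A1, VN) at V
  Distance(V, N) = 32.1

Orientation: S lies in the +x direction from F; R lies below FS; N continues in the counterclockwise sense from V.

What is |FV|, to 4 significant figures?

14.99

F is at the origin; FS is horizontal with |FS| = 19.9 and S on the +x side, so S = (19.90, 0.000). Tangency of A1 to FS means the radius RS is perpendicular to FS, so R = S + (0, -5.9) = (19.90, -5.900). On A1, S sits at bearing 90° from R; an 84° counterclockwise sweep puts V at bearing 174°, so V = R + 5.9·(cos 174°, sin 174°) = (14.03, -5.283). Then |FV| = |V − F| = 14.99.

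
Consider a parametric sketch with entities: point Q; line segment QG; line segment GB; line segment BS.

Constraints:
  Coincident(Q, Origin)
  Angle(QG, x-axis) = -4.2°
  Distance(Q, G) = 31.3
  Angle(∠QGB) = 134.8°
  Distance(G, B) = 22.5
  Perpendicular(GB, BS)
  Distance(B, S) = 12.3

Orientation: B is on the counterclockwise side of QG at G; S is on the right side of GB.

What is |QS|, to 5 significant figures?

56.357

∠QGB = 134.8°, so GB runs at -4.2° + (180° − 134.8°) = 41.000° from the x-axis; with |GB| = 22.5, B = G + 22.5·(cos 41.000°, sin 41.000°) = (48.197, 12.469). GB is perpendicular to BS; with |BS| = 12.3 on the right of GB, S = B + 12.3·(0.65606, -0.75471) = (56.266, 3.1860). Then |QS| = |S − Q| = 56.357.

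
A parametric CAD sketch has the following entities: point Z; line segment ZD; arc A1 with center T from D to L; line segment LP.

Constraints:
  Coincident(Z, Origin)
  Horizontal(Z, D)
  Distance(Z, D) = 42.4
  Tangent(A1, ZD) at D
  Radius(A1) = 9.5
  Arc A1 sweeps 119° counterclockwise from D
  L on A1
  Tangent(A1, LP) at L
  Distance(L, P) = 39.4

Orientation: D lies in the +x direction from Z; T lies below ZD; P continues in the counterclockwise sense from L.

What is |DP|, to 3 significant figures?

49.8

On A1, D sits at bearing 90° from T; a 119° counterclockwise sweep puts L at bearing 209°, so L = T + 9.5·(cos 209°, sin 209°) = (34.1, -14.1). Since A1 is tangent to LP there, TL ⟂ LP, so LP runs along (−sin 209°, cos 209°); with |LP| = 39.4, P = (53.2, -48.6). Then |DP| = |P − D| = 49.8.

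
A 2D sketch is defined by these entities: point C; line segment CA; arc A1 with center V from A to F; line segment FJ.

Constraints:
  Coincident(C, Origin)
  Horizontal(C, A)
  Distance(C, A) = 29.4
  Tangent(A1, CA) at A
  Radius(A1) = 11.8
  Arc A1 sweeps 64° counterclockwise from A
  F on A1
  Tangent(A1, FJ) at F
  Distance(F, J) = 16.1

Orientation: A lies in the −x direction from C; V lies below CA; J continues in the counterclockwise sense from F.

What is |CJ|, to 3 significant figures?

51.6

C is at the origin; CA is horizontal with |CA| = 29.4 and A on the −x side, so A = (-29.4, 0.00). A1 meets CA tangentially, so VA is at right angles to CA, so V = A + (0, -11.8) = (-29.4, -11.8). On A1, A sits at bearing 90° from V; a 64° counterclockwise sweep puts F at bearing 154°, so F = V + 11.8·(cos 154°, sin 154°) = (-40.0, -6.63). Tangency of A1 to FJ means the radius VF is perpendicular to FJ, so FJ runs along (−sin 154°, cos 154°); with |FJ| = 16.1, J = (-47.1, -21.1). Then |CJ| = |J − C| = 51.6.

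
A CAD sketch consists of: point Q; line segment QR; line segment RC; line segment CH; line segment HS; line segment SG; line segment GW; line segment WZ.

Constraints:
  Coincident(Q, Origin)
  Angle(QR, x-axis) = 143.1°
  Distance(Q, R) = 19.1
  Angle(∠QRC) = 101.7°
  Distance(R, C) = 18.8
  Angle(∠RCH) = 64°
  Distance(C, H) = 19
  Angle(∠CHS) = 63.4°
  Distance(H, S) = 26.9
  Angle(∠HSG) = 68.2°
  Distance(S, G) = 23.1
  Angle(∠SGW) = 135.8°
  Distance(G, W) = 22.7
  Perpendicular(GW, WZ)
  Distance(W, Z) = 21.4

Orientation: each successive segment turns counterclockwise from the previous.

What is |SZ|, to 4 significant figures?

39.62

Q is at the origin; QR runs at 143.1° with length 19.1, so R = (-15.27, 11.47). ∠QRC = 101.7° gives RC at -138.6° from the x-axis; with |RC| = 18.8, C = (-29.38, -0.9646). ∠RCH = 64.0° gives CH at -22.60° from the x-axis; with |CH| = 19.0, H = (-11.84, -8.266). ∠CHS = 63.4° gives HS at 94.00° from the x-axis; with |HS| = 26.9, S = (-13.71, 18.57). ∠HSG = 68.2° gives SG at -154.2° from the x-axis; with |SG| = 23.1, G = (-34.51, 8.514). ∠SGW = 135.8° gives GW at -110.0° from the x-axis; with |GW| = 22.7, W = (-42.27, -12.82). GW is perpendicular to WZ, so WZ runs at -20.00°; with |WZ| = 21.4, Z = (-22.16, -20.14). Then |SZ| = |Z − S| = 39.62.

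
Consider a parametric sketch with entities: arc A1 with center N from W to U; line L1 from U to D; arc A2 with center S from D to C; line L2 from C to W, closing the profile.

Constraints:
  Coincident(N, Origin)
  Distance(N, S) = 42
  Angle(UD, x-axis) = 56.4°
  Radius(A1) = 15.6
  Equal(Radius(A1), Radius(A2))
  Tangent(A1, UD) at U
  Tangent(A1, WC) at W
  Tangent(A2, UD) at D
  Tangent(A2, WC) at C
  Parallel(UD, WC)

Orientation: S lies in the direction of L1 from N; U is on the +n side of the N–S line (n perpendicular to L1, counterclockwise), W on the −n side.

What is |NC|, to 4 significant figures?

44.80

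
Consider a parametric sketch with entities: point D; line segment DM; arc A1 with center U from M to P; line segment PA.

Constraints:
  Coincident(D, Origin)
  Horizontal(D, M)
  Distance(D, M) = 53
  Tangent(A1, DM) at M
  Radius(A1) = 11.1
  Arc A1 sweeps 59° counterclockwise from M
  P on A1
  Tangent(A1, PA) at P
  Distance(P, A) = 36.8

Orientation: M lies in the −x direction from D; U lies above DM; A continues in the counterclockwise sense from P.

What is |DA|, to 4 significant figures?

44.33

D is at the origin; D and M share the same y with |DM| = 53.0 and M on the −x side, so M = (-53.00, 0.000). Tangency of A1 to DM means the radius UM is perpendicular to DM, so U = M + (0, 11.1) = (-53.00, 11.10). On A1, M sits at bearing -90° from U; a 59° counterclockwise sweep puts P at bearing -31°, so P = U + 11.1·(cos -31°, sin -31°) = (-43.49, 5.383). The tangent condition forces UP to be normal to PA, so PA runs along (−sin -31°, cos -31°); with |PA| = 36.8, A = (-24.53, 36.93). Then |DA| = |A − D| = 44.33.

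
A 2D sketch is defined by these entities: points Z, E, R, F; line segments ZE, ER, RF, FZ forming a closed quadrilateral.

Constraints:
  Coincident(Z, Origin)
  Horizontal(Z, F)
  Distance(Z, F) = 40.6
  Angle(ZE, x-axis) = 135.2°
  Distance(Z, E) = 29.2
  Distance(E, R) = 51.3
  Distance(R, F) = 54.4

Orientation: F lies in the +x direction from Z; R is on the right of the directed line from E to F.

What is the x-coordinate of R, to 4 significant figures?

-5.743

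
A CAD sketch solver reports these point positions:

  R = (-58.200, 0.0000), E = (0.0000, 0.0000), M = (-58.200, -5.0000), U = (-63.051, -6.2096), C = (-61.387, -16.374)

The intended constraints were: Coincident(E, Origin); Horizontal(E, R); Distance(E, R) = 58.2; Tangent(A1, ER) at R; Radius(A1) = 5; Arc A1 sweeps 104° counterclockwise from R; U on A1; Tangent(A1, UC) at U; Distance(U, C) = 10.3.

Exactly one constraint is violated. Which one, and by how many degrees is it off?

Tangent(A1, UC) at U — off by 4.70°.

E = (0.00, 0.00) ✓; E.y = 0.00, R.y = 0.00 ✓; |ER| = 58.20 ✓; ∠(MR, RE) = 90.00° ✓; |MR| = 5.000 ✓; bearing(M→U) − bearing(M→R) = 104.0° ✓; |MU| = 5.000 ✓; ∠(MU, UC) = 94.70° ✗; |UC| = 10.30 ✓.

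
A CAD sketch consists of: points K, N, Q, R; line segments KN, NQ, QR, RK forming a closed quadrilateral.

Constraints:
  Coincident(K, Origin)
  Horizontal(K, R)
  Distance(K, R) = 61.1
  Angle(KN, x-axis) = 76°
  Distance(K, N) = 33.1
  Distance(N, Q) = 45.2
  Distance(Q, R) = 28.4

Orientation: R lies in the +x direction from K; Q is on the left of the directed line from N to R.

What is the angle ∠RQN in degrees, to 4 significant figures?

112.9°

Checks: |NQ| = 45.20 ✓; |QR| = 28.40 ✓.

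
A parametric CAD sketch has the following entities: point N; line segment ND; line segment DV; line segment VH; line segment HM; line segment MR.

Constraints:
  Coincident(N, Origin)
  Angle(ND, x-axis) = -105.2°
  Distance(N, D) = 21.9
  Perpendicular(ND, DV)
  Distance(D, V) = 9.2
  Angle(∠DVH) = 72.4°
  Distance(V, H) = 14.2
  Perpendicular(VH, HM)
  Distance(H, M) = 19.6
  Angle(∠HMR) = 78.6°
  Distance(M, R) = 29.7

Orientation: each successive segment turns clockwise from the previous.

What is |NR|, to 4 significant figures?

40.27

The perpendicularity gives HM at right angles to VH, so HM runs at -32.80°; with |HM| = 19.6, M = (9.547, -17.40). ∠HMR = 78.6° gives MR at -134.2° from the x-axis; with |MR| = 29.7, R = (-11.16, -38.70). Then |NR| = |R − N| = 40.27.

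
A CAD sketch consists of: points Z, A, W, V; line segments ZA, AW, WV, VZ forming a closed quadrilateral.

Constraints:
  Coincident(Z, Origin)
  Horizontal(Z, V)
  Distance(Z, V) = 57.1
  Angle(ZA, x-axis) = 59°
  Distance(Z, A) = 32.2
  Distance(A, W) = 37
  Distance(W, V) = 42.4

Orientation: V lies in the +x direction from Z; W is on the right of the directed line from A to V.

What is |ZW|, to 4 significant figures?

18.34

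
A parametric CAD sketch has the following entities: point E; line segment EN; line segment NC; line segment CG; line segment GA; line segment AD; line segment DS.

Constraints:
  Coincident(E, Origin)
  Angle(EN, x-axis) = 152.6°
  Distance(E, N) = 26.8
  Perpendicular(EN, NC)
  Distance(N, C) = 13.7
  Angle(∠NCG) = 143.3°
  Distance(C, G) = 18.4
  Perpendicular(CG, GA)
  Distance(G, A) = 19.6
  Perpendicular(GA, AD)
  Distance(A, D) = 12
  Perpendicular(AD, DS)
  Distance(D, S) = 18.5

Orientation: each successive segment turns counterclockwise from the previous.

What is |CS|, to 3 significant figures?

6.49

E is at the origin; EN runs at 152.6° with length 26.8, so N = (-23.8, 12.3). EN is perpendicular to NC, so NC runs at -117°; with |NC| = 13.7, C = (-30.1, 0.170). ∠NCG = 143.3° gives CG at -80.7° from the x-axis; with |CG| = 18.4, G = (-27.1, -18.0). CG is perpendicular to GA, so GA runs at 9.30°; with |GA| = 19.6, A = (-7.78, -14.8). GA ⟂ AD, so AD runs at 99.3°; with |AD| = 12.0, D = (-9.72, -2.98). AD ⟂ DS, so DS runs at -171°; with |DS| = 18.5, S = (-28.0, -5.97). Then |CS| = |S − C| = 6.49.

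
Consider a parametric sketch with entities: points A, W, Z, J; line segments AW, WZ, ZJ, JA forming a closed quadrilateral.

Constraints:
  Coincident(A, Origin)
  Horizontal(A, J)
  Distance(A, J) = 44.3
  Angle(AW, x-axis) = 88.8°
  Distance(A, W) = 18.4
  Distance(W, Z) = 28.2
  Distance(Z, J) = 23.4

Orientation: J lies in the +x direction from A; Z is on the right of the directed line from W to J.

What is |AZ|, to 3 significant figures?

20.9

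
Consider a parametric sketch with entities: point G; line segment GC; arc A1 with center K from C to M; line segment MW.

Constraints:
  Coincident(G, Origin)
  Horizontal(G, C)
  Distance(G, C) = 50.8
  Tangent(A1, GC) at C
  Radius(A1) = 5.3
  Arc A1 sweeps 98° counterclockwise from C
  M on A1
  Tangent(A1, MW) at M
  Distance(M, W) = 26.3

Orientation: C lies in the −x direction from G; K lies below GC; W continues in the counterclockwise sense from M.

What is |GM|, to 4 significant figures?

56.37

G is at the origin; G and C share the same y with |GC| = 50.8 and C on the −x side, so C = (-50.80, 0.000). The tangent condition forces KC to be normal to GC, so K = C + (0, -5.3) = (-50.80, -5.300). On A1, C sits at bearing 90° from K; a 98° counterclockwise sweep puts M at bearing 188°, so M = K + 5.3·(cos 188°, sin 188°) = (-56.05, -6.038). Then |GM| = |M − G| = 56.37.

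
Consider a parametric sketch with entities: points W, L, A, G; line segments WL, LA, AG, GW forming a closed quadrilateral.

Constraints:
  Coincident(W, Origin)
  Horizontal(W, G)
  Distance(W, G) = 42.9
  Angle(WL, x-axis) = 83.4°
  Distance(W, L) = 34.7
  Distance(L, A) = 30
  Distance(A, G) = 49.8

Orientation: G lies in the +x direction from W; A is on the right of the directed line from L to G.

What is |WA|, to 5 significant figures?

9.0885

W is at the origin; WG is horizontal with |WG| = 42.9 and G in +x, so G = (42.9, 0). WL runs at 83.4° with |WL| = 34.7, so L = (3.9883, 34.470). A is determined by |LA| = 30.0 and |AG| = 49.8 together: it lies at the intersection of circle(L, 30.0) and circle(G, 49.8). With |LG| = 51.984, the foot of the radical line on LG is 10.794 from L and the perpendicular offset is √(30.0² − 10.794²) = 27.991. Taking the right-of-LG solution: A = (-6.4922, 6.3603).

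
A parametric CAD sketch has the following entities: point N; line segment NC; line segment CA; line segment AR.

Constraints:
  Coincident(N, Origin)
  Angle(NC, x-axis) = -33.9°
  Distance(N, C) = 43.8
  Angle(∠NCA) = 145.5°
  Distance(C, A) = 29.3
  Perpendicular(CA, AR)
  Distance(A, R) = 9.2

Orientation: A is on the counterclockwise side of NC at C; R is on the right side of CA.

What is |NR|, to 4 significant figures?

73.71

N is at the origin; NC runs at -33.9° with length 43.8, so C = 43.8·(cos -33.9°, sin -33.9°) = (36.35, -24.43). ∠NCA = 145.5°, so CA runs at -33.9° + (180° − 145.5°) = 0.6000° from the x-axis; with |CA| = 29.3, A = C + 29.3·(cos 0.6000°, sin 0.6000°) = (65.65, -24.12). The perpendicularity gives AR at right angles to CA; with |AR| = 9.2 on the right of CA, R = A + 9.2·(0.01047, -0.9999) = (65.75, -33.32). Then |NR| = |R − N| = 73.71.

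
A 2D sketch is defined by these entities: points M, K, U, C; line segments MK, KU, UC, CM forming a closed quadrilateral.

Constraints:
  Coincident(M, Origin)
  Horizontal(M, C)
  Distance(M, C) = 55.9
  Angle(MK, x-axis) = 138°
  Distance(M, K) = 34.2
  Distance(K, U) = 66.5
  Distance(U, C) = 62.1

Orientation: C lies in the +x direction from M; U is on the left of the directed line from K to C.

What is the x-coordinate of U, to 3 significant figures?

31.6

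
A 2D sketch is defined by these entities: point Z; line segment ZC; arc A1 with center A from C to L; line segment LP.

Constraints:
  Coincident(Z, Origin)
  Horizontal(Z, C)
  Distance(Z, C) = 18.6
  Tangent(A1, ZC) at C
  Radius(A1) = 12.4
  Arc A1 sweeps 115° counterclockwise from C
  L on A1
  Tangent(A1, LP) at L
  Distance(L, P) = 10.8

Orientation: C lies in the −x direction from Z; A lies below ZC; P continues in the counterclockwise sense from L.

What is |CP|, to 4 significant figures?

28.23

On A1, C sits at bearing 90° from A; a 115° counterclockwise sweep puts L at bearing 205°, so L = A + 12.4·(cos 205°, sin 205°) = (-29.84, -17.64). Tangency of A1 to LP means the radius AL is perpendicular to LP, so LP runs along (−sin 205°, cos 205°); with |LP| = 10.8, P = (-25.27, -27.43). Then |CP| = |P − C| = 28.23.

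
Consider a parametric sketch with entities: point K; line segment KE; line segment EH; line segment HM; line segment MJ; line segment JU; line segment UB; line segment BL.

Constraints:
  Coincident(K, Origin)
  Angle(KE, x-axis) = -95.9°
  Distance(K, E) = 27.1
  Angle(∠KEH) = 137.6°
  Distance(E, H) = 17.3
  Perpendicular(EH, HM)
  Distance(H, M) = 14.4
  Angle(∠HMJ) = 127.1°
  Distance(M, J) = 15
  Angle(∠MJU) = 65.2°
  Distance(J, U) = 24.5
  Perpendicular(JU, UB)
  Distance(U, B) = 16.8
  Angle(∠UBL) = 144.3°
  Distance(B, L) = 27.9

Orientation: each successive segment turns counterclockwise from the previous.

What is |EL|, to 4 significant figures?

42.72

JU ⟂ UB, so UB runs at -65.80°; with |UB| = 16.8, B = (3.777, -42.67). ∠UBL = 144.3° gives BL at -30.10° from the x-axis; with |BL| = 27.9, L = (27.91, -56.66). Then |EL| = |L − E| = 42.72.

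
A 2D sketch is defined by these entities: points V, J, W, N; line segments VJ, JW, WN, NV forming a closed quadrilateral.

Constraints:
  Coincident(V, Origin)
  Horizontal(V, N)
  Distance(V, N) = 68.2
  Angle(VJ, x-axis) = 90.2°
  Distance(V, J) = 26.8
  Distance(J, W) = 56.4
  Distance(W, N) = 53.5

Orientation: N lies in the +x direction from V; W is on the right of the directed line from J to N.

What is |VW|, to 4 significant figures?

33.09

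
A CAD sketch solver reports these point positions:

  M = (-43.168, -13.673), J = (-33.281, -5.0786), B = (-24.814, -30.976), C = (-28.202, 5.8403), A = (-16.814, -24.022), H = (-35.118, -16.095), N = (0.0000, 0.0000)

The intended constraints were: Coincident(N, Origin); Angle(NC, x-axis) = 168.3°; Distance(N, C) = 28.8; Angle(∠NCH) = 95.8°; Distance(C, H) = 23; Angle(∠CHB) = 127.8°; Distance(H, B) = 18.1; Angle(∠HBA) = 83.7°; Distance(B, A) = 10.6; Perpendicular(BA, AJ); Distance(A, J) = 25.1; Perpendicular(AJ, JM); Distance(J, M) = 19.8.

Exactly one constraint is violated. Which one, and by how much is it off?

Distance(J, M) = 19.8 — off by 6.70.

N = (0.00, 0.00) ✓; NC at 168.3° ✓; |NC| = 28.80 ✓; ∠NCH = 95.80° ✓; |CH| = 23.00 ✓; ∠CHB = 127.8° ✓; |HB| = 18.10 ✓; ∠HBA = 83.70° ✓; |BA| = 10.60 ✓; ∠(BA, AJ) = 90.00° ✓; |AJ| = 25.10 ✓; ∠(AJ, JM) = 90.00° ✓; |JM| = 13.10 ✗.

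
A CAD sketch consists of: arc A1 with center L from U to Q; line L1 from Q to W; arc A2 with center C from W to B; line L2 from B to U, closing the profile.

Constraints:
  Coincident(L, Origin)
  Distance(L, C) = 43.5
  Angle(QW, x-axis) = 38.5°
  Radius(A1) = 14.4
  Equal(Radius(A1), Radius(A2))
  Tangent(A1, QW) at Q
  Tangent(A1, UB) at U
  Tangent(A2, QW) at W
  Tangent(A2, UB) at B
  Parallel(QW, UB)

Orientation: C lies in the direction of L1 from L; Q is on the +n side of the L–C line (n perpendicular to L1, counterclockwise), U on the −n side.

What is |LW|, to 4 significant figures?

45.82

The slot axis is L1's direction at 38.5°, so u = (cos 38.5°, sin 38.5°) = (0.7826, 0.6225) and n = (−sin 38.5°, cos 38.5°) = (-0.6225, 0.7826). L is at the origin and C lies 43.5 along u from L, so C = 43.5·u = (34.04, 27.08). Tangency of A1 to both parallel lines with radius 14.4 puts Q and U at L ± 14.4·n: Q = (-8.964, 11.27), U = (8.964, -11.27). Equal radii place W and B the same way about C: W = C + 14.4·n = (25.08, 38.35), B = C − 14.4·n = (43.01, 15.81). Then |LW| = |W − L| = 45.82.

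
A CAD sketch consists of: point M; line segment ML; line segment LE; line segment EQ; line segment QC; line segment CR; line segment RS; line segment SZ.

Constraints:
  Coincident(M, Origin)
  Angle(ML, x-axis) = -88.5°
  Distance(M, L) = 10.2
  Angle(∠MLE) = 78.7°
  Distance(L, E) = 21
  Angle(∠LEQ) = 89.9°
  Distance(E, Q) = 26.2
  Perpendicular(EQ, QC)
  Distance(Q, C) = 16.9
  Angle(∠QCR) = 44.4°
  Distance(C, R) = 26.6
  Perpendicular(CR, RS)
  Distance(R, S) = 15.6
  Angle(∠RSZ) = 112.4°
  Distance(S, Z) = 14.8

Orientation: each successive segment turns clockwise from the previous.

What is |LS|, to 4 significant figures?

38.82

M is at the origin; ML runs at -88.5° with length 10.2, so L = (0.2670, -10.20). ∠MLE = 78.7° gives LE at 170.2° from the x-axis; with |LE| = 21.0, E = (-20.43, -6.622). ∠LEQ = 89.9° gives EQ at 80.10° from the x-axis; with |EQ| = 26.2, Q = (-15.92, 19.19). The perpendicularity gives QC at right angles to EQ, so QC runs at -9.900°; with |QC| = 16.9, C = (0.7263, 16.28). ∠QCR = 44.4° gives CR at -145.5° from the x-axis; with |CR| = 26.6, R = (-21.20, 1.216). CR ⟂ RS, so RS runs at 124.5°; with |RS| = 15.6, S = (-30.03, 14.07). Then |LS| = |S − L| = 38.82.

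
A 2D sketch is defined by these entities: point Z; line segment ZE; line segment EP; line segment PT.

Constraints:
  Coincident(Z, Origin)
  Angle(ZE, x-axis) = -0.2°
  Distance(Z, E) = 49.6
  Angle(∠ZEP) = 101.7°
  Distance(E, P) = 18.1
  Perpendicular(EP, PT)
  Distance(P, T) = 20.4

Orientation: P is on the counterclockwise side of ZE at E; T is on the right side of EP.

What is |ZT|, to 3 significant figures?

74.5

∠ZEP = 101.7°, so EP runs at -0.2° + (180° − 101.7°) = 78.1° from the x-axis; with |EP| = 18.1, P = E + 18.1·(cos 78.1°, sin 78.1°) = (53.3, 17.5). EP is perpendicular to PT; with |PT| = 20.4 on the right of EP, T = P + 20.4·(0.979, -0.206) = (73.3, 13.3). Then |ZT| = |T − Z| = 74.5.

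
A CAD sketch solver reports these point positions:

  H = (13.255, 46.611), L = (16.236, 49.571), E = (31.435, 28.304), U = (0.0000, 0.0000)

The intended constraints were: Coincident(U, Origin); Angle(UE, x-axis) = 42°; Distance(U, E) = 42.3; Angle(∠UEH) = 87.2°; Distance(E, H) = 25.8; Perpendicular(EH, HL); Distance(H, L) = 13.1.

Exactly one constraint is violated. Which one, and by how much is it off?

Distance(H, L) = 13.1 — off by 8.90.

U = (0.00, 0.00) ✓; UE at 42.00° ✓; |UE| = 42.30 ✓; ∠UEH = 87.20° ✓; |EH| = 25.80 ✓; ∠(EH, HL) = 90.00° ✓; |HL| = 4.201 ✗.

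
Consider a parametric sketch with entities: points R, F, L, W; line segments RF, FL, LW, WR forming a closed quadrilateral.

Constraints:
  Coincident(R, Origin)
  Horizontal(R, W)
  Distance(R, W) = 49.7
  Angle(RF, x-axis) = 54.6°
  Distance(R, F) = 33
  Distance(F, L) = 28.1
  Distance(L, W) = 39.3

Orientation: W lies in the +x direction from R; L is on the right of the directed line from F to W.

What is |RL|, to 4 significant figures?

10.40

Checks: |FL| = 28.10 ✓; |LW| = 39.30 ✓.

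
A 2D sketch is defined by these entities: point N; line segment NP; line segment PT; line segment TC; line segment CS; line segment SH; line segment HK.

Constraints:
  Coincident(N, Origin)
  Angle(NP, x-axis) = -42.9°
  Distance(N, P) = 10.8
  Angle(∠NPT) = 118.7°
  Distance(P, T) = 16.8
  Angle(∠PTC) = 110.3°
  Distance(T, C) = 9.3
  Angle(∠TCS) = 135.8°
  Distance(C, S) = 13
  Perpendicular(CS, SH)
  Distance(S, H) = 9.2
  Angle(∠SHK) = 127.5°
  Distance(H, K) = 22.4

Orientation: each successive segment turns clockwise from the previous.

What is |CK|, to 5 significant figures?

23.329

CS is perpendicular to SH, so SH runs at 51.900°; with |SH| = 9.2, H = (-10.010, -9.3655). ∠SHK = 127.5° gives HK at -0.60000° from the x-axis; with |HK| = 22.4, K = (12.388, -9.6000). Then |CK| = |K − C| = 23.329.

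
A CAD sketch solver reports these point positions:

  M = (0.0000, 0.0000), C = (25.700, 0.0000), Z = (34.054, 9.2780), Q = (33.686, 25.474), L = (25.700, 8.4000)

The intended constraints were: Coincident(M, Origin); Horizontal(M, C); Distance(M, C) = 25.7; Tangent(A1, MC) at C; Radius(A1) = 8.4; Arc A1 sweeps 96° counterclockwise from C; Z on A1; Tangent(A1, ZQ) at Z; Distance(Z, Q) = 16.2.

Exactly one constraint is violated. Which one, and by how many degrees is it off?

Tangent(A1, ZQ) at Z — off by 4.70°.

M = (0.00, 0.00) ✓; M.y = 0.00, C.y = 0.00 ✓; |MC| = 25.70 ✓; ∠(LC, CM) = 90.00° ✓; |LC| = 8.400 ✓; bearing(L→Z) − bearing(L→C) = 96.00° ✓; |LZ| = 8.400 ✓; ∠(LZ, ZQ) = 94.70° ✗; |ZQ| = 16.20 ✓.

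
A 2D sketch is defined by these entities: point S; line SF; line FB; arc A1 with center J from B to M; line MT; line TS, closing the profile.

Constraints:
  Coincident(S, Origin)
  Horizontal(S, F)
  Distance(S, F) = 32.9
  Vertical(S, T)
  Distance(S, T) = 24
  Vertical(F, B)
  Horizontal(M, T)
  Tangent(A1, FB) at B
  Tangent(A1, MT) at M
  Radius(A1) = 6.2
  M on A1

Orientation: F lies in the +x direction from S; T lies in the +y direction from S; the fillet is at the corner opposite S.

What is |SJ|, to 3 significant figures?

32.1

S is at the origin; S and F share the same y with |SF| = 32.9 and F on the +x side, so F = (32.9, 0.00). S and T share the same x with |ST| = 24.0 and T on the +y side, so T = (0.00, 24.0). The virtual corner opposite S is at (32.9, 24.0). The tangent condition forces JB to be normal to FB and the tangent condition forces JM to be normal to MT, with radius 6.2, so the center J sits 6.2 in from both sides at J = (26.7, 17.8). Then |SJ| = |J − S| = 32.1.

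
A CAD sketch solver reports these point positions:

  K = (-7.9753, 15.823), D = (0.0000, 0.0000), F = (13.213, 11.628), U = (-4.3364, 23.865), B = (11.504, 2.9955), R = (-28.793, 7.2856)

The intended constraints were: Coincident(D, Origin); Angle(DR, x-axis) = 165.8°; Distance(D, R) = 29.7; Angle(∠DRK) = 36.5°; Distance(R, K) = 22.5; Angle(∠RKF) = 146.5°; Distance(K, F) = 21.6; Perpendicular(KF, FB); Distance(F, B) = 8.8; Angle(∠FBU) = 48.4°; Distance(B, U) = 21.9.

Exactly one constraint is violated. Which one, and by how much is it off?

Distance(B, U) = 21.9 — off by 4.30.

D = (0.00, 0.00) ✓; DR at 165.8° ✓; |DR| = 29.70 ✓; ∠DRK = 36.50° ✓; |RK| = 22.50 ✓; ∠RKF = 146.5° ✓; |KF| = 21.60 ✓; ∠(KF, FB) = 90.00° ✓; |FB| = 8.800 ✓; ∠FBU = 48.40° ✓; |BU| = 26.20 ✗.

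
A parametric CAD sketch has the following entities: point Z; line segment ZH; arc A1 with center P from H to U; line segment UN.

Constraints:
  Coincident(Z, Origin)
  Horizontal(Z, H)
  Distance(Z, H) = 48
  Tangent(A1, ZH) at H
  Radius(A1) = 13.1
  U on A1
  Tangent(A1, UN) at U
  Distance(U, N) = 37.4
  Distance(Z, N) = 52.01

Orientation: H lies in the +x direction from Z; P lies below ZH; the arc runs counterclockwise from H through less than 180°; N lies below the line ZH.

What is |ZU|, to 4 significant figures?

36.66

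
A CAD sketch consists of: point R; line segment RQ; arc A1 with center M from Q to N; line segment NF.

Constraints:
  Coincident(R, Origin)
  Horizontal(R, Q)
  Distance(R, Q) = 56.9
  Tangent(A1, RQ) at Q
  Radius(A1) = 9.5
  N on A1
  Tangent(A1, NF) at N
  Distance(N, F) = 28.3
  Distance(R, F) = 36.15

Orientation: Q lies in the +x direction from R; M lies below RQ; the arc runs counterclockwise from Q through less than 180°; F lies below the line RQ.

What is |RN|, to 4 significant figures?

50.68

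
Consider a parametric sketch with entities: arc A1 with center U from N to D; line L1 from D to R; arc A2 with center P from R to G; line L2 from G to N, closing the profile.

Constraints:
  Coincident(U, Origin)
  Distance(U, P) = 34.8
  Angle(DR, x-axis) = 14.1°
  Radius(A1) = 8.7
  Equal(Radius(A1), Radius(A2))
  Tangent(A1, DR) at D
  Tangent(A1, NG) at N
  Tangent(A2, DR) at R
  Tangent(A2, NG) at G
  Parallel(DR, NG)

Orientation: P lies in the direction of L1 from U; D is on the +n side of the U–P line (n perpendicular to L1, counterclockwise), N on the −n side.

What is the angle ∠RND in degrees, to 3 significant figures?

63.4°

The slot axis is L1's direction at 14.1°, so u = (cos 14.1°, sin 14.1°) = (0.970, 0.244) and n = (−sin 14.1°, cos 14.1°) = (-0.244, 0.970). U is at the origin and P lies 34.8 along u from U, so P = 34.8·u = (33.8, 8.48). Tangency of A1 to both parallel lines with radius 8.7 puts D and N at U ± 8.7·n: D = (-2.12, 8.44), N = (2.12, -8.44). Equal radii place R and G the same way about P: R = P + 8.7·n = (31.6, 16.9), G = P − 8.7·n = (35.9, 0.0399). Then cos ∠RND = NR·ND / (|NR||ND|), giving 63.4°.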